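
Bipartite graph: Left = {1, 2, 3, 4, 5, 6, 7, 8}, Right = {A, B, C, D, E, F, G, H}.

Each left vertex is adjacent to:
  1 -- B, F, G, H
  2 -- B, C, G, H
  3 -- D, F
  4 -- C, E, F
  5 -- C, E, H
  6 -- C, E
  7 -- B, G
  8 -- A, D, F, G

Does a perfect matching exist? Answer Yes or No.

One maximum matching: 1–F, 2–G, 3–D, 4–E, 5–H, 6–C, 7–B, 8–A.
Every left vertex is matched, so this is a perfect matching.

Yes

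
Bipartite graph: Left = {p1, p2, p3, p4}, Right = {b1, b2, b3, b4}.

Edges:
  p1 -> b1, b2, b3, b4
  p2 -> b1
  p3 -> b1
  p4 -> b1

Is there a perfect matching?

The set {p2, p3, p4} has only 1 neighbour ({b1}), so by Hall's theorem at most 2 of the 4 left vertices can be matched.
Hence no matching covers every left vertex.

No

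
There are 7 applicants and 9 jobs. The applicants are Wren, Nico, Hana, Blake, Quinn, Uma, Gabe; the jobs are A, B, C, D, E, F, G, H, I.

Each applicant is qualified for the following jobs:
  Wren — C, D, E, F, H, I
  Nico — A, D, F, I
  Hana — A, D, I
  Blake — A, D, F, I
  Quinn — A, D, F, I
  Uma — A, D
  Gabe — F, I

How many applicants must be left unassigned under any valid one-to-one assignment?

2

One maximum matching: Wren-E, Nico-D, Hana-A, Blake-F, Quinn-I.
The set {Nico, Hana, Blake, Quinn, Uma, Gabe} has only 4 neighbours ({A, D, F, I}), so by Hall's theorem at most 5 of the 7 applicants can be matched.
That matches 5 of the 7, leaving 2 unmatched; no matching can do better.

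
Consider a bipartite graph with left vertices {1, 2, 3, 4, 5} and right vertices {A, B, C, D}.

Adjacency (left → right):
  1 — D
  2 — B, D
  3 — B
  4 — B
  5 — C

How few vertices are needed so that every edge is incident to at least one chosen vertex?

3

The 3 edges 1–D, 2–B, 5–C form a matching, so any vertex cover needs at least 3 vertices (one per matched edge).
Conversely {5, B, D} meets every edge and has exactly 3 vertices, so 3 is optimal.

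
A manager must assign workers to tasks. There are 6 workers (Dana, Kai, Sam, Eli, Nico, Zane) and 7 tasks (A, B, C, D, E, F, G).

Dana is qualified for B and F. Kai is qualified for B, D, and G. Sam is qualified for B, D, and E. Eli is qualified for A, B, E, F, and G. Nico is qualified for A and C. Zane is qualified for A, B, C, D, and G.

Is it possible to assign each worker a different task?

One maximum matching: Dana–F, Kai–B, Sam–E, Eli–A, Nico–C, Zane–G.
Every worker is matched, so this matching saturates all of them.

Yes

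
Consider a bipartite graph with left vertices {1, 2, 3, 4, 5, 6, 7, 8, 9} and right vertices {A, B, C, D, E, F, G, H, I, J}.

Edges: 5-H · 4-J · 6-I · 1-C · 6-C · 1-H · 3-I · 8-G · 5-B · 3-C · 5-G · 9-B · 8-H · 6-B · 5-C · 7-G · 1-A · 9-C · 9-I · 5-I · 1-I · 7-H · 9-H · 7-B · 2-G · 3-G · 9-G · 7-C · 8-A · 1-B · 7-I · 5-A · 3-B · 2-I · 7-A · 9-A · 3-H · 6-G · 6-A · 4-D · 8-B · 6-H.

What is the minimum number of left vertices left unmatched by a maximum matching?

2

One maximum matching: 1–B, 2–I, 3–C, 4–J, 5–H, 6–A, 7–G.
The set {1, 2, 3, 5, 6, 7, 8, 9} has only 6 neighbours ({A, B, C, G, H, I}), so by Hall's theorem at most 7 of the 9 left vertices can be matched.
That matches 7 of the 9, leaving 2 unmatched; no matching can do better.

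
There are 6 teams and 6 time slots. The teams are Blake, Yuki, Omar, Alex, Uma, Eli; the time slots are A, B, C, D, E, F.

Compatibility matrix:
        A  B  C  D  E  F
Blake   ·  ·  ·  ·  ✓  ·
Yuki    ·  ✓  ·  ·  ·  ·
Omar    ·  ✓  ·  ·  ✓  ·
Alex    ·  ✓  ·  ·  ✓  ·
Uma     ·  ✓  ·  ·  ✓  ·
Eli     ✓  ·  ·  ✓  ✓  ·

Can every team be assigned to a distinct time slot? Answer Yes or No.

The set {Blake, Yuki, Omar, Alex, Uma} has only 2 neighbours ({B, E}), so by Hall's theorem at most 3 of the 6 teams can be matched.
Hence no matching covers every team.

No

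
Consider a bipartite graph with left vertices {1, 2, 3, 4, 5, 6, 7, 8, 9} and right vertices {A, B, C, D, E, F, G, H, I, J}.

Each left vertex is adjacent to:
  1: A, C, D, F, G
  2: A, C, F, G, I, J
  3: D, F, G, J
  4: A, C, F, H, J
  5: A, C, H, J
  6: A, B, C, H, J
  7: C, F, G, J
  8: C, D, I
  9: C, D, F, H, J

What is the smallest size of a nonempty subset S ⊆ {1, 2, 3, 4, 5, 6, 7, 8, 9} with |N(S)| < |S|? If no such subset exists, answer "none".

A matching saturating every left vertex exists, for instance 1→A, 2→I, 3→F, 4→H, 5→C, 6→B, 7→G, 8→D, 9→J.
By Hall's marriage theorem, this means |N(S)| ≥ |S| for every subset S, so no violating subset exists.

none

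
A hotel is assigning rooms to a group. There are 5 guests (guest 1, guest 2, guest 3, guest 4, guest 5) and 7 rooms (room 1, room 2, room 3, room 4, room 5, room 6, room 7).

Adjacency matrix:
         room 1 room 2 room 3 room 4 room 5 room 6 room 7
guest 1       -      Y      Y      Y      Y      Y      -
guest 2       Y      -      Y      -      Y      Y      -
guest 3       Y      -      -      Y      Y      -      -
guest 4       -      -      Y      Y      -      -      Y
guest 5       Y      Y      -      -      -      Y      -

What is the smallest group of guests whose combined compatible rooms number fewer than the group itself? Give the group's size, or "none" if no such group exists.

A matching saturating every guest exists, for instance guest 1→room 5, guest 2→room 3, guest 3→room 4, guest 4→room 7, guest 5→room 6.
By Hall's marriage theorem, this means |N(S)| ≥ |S| for every subset S, so no violating subset exists.

none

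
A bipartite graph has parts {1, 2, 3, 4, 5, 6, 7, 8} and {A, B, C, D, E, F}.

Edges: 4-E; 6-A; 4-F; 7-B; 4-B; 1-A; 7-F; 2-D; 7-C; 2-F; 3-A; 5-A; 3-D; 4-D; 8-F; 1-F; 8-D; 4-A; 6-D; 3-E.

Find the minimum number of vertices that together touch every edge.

6

The 6 edges 1–F, 2–D, 3–E, 4–B, 5–A, 7–C form a matching, so any vertex cover needs at least 6 vertices (one per matched edge).
Conversely {3, 4, 7, A, D, F} meets every edge and has exactly 6 vertices, so 6 is optimal.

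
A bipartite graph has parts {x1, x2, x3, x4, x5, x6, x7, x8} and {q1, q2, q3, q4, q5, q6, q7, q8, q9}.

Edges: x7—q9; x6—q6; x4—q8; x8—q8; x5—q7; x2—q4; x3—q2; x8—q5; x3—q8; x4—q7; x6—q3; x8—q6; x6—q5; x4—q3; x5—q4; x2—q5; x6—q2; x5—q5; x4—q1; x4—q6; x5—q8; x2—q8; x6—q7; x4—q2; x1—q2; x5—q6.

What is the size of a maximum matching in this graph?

A valid assignment of size 8: x1→q2, x2→q4, x3→q8, x4→q1, x5→q6, x6→q7, x7→q9, x8→q5.
All 8 left vertices are matched, so no larger matching exists.

8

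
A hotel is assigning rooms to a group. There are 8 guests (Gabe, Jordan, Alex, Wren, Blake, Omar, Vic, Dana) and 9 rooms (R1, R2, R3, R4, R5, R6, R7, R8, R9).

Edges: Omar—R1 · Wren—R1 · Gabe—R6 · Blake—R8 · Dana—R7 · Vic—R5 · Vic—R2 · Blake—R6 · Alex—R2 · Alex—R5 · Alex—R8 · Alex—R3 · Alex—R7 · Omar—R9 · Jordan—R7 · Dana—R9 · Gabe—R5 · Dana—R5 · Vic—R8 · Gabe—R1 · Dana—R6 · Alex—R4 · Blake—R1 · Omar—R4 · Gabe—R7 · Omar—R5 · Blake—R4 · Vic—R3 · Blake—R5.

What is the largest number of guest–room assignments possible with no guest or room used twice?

One maximum matching: Gabe→R6, Jordan→R7, Alex→R3, Wren→R1, Blake→R4, Omar→R9, Vic→R8, Dana→R5.
All 8 guests are matched, so no larger matching exists.

8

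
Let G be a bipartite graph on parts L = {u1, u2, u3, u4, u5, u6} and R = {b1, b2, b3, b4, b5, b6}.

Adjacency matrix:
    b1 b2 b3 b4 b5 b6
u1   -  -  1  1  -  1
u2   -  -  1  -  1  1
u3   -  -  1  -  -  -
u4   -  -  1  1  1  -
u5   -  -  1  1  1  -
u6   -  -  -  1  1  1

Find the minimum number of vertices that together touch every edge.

4

A maximum matching has 4 edges (e.g. u1–b6, u2–b5, u3–b3, u4–b4).
By König's theorem the minimum vertex cover has the same size. One such cover is {b3, b4, b5, b6}.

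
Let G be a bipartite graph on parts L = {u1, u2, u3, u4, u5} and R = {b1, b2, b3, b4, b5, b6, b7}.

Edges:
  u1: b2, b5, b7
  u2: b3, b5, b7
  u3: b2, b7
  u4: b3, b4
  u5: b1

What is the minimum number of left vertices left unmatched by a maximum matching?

One maximum matching: u1–b5, u2–b7, u3–b2, u4–b3, u5–b1.
All 5 left vertices are matched, so no larger matching exists.
That matches 5 of the 5, leaving 0 unmatched; no matching can do better.

0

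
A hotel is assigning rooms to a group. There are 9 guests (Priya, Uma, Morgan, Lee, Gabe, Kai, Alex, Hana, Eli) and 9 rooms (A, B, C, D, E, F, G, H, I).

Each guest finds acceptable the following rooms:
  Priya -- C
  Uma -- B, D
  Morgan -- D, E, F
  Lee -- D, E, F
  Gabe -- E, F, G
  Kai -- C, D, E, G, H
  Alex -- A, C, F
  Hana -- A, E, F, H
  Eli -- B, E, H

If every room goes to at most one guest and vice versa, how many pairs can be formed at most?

One maximum matching: Priya–C, Uma–B, Morgan–D, Lee–F, Gabe–E, Kai–G, Alex–A, Hana–H.
The set {Priya, Uma, Morgan, Lee, Gabe, Kai, Alex, Hana, Eli} has only 8 neighbours ({A, B, C, D, E, F, G, H}), so by Hall's theorem at most 8 of the 9 guests can be matched.

8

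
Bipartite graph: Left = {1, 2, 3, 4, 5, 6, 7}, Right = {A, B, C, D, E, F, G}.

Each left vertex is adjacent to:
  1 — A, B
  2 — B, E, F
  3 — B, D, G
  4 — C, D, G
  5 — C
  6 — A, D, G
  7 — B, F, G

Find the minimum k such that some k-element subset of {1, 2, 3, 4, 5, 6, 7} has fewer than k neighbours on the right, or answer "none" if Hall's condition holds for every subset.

none

A matching saturating every left vertex exists, for instance 1→A, 2→E, 3→B, 4→D, 5→C, 6→G, 7→F.
By Hall's marriage theorem, this means |N(S)| ≥ |S| for every subset S, so no violating subset exists.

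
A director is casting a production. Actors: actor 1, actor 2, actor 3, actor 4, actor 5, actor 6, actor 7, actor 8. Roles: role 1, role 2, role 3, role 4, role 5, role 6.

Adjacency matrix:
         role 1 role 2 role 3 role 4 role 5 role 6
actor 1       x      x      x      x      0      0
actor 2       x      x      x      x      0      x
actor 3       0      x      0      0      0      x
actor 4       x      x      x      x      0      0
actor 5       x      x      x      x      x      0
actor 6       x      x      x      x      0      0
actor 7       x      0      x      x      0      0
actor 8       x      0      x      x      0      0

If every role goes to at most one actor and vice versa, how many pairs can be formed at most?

A valid assignment of size 6: actor 1→role 1, actor 2→role 4, actor 3→role 6, actor 4→role 2, actor 5→role 5, actor 6→role 3.
The set {actor 1, actor 2, actor 3, actor 4, actor 6, actor 7, actor 8} has only 5 neighbours ({role 1, role 2, role 3, role 4, role 6}), so by Hall's theorem at most 6 of the 8 actors can be matched.

6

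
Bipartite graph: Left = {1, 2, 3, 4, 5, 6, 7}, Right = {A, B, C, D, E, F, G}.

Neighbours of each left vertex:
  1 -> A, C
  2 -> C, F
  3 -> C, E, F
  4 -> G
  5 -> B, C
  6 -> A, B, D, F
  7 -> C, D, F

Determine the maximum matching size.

A valid assignment of size 7: 1→A, 2→C, 3→E, 4→G, 5→B, 6→D, 7→F.
All 7 left vertices are matched, so no larger matching exists.

7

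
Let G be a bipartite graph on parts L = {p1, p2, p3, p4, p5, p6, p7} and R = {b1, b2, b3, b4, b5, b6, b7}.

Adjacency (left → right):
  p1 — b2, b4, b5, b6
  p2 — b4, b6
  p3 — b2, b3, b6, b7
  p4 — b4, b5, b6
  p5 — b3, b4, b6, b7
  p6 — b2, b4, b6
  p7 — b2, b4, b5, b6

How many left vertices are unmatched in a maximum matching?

For example, pair p1→b2, p2→b4, p3→b3, p4→b5, p5→b7, p6→b6.
The set {p1, p2, p4, p6, p7} has only 4 neighbours ({b2, b4, b5, b6}), so by Hall's theorem at most 6 of the 7 left vertices can be matched.
That matches 6 of the 7, leaving 1 unmatched; no matching can do better.

1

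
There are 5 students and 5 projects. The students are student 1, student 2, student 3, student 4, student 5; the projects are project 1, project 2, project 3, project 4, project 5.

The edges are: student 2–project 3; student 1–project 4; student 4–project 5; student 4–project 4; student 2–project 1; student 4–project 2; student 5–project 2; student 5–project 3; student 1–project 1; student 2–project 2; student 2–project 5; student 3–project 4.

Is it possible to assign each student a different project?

For example, pair student 1→project 1, student 2→project 2, student 3→project 4, student 4→project 5, student 5→project 3.
All 5 students are covered.

Yes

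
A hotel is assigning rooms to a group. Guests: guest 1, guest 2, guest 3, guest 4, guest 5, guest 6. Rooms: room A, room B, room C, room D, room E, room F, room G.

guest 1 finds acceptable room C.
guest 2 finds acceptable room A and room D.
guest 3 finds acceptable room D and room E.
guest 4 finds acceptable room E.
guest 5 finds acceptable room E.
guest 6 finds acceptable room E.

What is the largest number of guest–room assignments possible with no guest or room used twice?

4

One maximum matching: guest 1→room C, guest 2→room A, guest 3→room D, guest 4→room E.
The set {guest 4, guest 5, guest 6} has only 1 neighbour ({room E}), so by Hall's theorem at most 4 of the 6 guests can be matched.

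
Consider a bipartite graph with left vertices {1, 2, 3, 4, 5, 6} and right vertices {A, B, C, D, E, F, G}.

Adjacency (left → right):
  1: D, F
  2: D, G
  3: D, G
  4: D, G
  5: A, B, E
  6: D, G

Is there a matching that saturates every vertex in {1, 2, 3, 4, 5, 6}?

The set {2, 3, 4, 6} has only 2 neighbours ({D, G}), so by Hall's theorem at most 4 of the 6 left vertices can be matched.
Hence no matching covers every left vertex.

No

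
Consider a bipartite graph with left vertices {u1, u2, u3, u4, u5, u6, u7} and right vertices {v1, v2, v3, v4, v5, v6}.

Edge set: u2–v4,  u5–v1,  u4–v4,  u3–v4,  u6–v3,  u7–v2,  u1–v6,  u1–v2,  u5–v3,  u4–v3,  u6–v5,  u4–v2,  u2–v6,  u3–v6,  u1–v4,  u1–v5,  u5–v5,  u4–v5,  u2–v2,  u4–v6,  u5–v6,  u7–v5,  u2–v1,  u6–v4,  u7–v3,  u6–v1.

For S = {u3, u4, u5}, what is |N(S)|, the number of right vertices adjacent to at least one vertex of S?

6

The union of neighbours of {u3, u4, u5} is {v1, v2, v3, v4, v5, v6}, which has 6 elements.
Since |N(S)| = 6 ≥ |S| = 3, Hall's condition holds for this subset.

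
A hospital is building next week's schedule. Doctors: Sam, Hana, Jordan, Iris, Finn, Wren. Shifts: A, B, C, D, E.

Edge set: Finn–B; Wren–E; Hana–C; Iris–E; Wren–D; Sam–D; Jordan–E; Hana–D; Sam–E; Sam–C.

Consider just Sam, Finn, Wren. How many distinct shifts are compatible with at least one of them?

4

The union of neighbours of {Sam, Finn, Wren} is {B, C, D, E}, which has 4 elements.
Since |N(S)| = 4 ≥ |S| = 3, Hall's condition holds for this subset.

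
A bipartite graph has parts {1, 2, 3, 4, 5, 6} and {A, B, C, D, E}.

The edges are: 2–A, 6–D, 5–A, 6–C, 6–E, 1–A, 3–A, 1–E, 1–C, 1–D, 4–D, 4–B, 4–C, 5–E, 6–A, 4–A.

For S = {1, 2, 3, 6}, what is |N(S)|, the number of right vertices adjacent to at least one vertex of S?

4

The union of neighbours of {1, 2, 3, 6} is {A, C, D, E}, which has 4 elements.
Since |N(S)| = 4 ≥ |S| = 4, Hall's condition holds for this subset.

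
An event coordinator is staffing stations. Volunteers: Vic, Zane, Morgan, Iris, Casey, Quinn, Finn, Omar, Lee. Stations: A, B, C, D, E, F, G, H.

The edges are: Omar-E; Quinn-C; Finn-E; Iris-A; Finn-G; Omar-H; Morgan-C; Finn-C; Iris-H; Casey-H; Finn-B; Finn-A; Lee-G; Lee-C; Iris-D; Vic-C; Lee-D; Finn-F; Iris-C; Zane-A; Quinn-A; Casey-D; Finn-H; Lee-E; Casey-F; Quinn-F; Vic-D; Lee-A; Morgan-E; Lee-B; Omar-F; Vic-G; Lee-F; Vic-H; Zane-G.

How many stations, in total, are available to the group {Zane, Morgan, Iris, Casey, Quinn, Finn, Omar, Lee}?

The union of neighbours of {Zane, Morgan, Iris, Casey, Quinn, Finn, Omar, Lee} is {A, B, C, D, E, F, G, H}, which has 8 elements.
Since |N(S)| = 8 ≥ |S| = 8, Hall's condition holds for this subset.

8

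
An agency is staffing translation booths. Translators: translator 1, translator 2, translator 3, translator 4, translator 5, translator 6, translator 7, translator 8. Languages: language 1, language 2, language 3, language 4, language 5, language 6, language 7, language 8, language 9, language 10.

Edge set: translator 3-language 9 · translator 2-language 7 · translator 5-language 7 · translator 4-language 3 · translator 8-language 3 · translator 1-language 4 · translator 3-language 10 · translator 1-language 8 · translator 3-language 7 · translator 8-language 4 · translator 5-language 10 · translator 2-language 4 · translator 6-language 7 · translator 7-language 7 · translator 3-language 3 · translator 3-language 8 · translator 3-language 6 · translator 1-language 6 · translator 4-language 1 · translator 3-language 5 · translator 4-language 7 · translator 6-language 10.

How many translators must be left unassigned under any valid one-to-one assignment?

1

One maximum matching: translator 1–language 6, translator 2–language 4, translator 3–language 8, translator 4–language 1, translator 5–language 7, translator 6–language 10, translator 8–language 3.
The set {translator 5, translator 6, translator 7} has only 2 neighbours ({language 10, language 7}), so by Hall's theorem at most 7 of the 8 translators can be matched.
That matches 7 of the 8, leaving 1 unmatched; no matching can do better.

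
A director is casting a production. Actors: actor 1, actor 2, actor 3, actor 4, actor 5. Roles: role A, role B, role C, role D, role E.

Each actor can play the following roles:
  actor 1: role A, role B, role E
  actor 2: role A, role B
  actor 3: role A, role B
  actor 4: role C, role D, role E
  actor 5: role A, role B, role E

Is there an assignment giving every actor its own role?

No

The set {actor 1, actor 2, actor 3, actor 5} has only 3 neighbours ({role A, role B, role E}), so by Hall's theorem at most 4 of the 5 actors can be matched.
Hence no matching covers every actor.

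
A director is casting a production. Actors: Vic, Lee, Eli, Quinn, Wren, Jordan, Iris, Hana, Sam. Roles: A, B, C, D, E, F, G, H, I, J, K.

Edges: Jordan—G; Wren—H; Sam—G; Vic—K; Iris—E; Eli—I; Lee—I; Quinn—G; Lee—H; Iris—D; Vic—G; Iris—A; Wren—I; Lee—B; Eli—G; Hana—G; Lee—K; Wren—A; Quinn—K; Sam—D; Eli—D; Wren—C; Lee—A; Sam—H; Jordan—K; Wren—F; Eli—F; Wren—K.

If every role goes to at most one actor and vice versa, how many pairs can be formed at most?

For example, pair Vic–K, Lee–H, Eli–F, Quinn–G, Wren–A, Iris–E, Sam–D.
The set {Vic, Quinn, Jordan, Hana} has only 2 neighbours ({G, K}), so by Hall's theorem at most 7 of the 9 actors can be matched.

7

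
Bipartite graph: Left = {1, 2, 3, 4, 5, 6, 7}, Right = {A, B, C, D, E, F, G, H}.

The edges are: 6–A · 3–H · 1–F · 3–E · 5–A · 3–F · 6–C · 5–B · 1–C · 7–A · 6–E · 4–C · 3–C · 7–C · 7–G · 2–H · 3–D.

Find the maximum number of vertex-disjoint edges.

7

For example, pair 1-F, 2-H, 3-D, 4-C, 5-B, 6-E, 7-G.
All 7 left vertices are matched, so no larger matching exists.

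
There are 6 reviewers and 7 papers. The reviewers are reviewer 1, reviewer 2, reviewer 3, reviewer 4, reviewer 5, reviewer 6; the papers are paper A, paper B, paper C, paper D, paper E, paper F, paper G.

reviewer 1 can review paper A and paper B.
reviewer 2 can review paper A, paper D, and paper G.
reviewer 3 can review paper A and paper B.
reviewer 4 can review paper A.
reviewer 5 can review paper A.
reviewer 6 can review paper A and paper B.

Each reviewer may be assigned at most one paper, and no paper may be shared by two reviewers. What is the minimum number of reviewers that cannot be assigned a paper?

3

A valid assignment of size 3: reviewer 1–paper A, reviewer 2–paper D, reviewer 3–paper B.
The set {reviewer 1, reviewer 3, reviewer 4, reviewer 5, reviewer 6} has only 2 neighbours ({paper A, paper B}), so by Hall's theorem at most 3 of the 6 reviewers can be matched.
That matches 3 of the 6, leaving 3 unmatched; no matching can do better.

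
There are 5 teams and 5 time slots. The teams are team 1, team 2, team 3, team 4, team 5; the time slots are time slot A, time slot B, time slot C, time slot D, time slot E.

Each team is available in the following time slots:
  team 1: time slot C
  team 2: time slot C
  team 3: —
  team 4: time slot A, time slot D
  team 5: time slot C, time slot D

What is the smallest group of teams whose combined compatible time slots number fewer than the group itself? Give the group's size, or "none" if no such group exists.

Take S = {team 3}. Its neighbourhood is {}, so |N(S)| = 0 < |S| = 1.

1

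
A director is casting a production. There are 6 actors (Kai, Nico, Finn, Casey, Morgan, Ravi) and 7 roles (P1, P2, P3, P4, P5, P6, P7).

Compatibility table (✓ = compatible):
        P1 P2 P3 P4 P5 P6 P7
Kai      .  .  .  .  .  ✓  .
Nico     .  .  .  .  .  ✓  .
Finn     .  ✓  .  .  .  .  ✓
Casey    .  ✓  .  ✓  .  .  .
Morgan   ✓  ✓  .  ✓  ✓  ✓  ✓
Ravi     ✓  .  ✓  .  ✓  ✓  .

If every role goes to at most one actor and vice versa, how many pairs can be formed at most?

5

One maximum matching: Kai→P6, Finn→P7, Casey→P4, Morgan→P2, Ravi→P1.
The set {Kai, Nico} has only 1 neighbour ({P6}), so by Hall's theorem at most 5 of the 6 actors can be matched.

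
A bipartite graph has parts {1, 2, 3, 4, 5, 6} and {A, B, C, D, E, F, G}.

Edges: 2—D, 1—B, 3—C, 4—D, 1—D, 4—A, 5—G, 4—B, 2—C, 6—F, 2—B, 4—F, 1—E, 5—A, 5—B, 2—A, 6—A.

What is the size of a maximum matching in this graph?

6

One maximum matching: 1-E, 2-D, 3-C, 4-B, 5-G, 6-F.
All 6 left vertices are matched, so no larger matching exists.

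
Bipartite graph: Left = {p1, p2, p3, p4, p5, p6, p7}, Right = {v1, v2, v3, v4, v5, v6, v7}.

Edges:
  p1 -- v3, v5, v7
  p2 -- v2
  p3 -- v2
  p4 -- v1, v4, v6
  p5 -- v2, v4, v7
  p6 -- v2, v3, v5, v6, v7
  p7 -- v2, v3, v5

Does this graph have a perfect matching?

The set {p2, p3} has only 1 neighbour ({v2}), so by Hall's theorem at most 6 of the 7 left vertices can be matched.
Hence no matching covers every left vertex.

No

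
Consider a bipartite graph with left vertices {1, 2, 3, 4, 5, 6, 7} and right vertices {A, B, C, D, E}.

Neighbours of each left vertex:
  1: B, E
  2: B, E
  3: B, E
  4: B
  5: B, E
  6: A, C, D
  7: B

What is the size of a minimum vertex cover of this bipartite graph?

3

{6, B, E} is a vertex cover of size 3: every edge has an endpoint in this set.
No smaller cover exists because 1–E, 2–B, 6–C is a matching of size 3, and a cover must include an endpoint of each of these disjoint edges (König's theorem).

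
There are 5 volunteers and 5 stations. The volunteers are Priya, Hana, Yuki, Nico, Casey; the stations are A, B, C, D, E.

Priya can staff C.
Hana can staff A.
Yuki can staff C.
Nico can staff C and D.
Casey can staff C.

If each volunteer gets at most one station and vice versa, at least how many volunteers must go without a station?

For example, pair Priya→C, Hana→A, Nico→D.
The set {Priya, Yuki, Casey} has only 1 neighbour ({C}), so by Hall's theorem at most 3 of the 5 volunteers can be matched.
That matches 3 of the 5, leaving 2 unmatched; no matching can do better.

2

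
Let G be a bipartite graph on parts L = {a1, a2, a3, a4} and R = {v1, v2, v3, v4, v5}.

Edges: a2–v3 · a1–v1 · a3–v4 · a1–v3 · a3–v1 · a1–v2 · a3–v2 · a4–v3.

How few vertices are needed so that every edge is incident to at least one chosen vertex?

3

{a1, a3, v3} is a vertex cover of size 3: every edge has an endpoint in this set.
No smaller cover exists because a1–v1, a2–v3, a3–v2 is a matching of size 3, and a cover must include an endpoint of each of these disjoint edges (König's theorem).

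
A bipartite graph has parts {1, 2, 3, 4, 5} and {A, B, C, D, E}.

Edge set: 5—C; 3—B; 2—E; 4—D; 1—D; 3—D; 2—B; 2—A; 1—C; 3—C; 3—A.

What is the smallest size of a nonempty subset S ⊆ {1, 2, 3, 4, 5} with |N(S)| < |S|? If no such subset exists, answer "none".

Take S = {1, 4, 5}. Its neighbourhood is {C, D}, so |N(S)| = 2 < |S| = 3.
Every subset of size less than 3 has at least as many neighbours as members, so 3 is the minimum.

3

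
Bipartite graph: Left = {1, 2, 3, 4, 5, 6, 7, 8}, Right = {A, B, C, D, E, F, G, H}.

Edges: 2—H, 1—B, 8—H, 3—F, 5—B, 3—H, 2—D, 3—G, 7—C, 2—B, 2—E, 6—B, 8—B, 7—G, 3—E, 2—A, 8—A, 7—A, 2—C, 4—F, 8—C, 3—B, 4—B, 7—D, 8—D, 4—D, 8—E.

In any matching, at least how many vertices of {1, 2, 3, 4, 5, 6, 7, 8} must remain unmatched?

2

One maximum matching: 1-B, 2-E, 3-G, 4-F, 7-C, 8-A.
The set {1, 5, 6} has only 1 neighbour ({B}), so by Hall's theorem at most 6 of the 8 left vertices can be matched.
That matches 6 of the 8, leaving 2 unmatched; no matching can do better.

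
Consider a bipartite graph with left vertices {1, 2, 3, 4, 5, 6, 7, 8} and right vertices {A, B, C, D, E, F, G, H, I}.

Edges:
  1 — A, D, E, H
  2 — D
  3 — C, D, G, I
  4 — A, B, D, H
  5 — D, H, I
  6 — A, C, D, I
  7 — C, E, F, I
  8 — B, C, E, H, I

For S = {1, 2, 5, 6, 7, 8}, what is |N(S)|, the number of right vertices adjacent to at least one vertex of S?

8

The union of neighbours of {1, 2, 5, 6, 7, 8} is {A, B, C, D, E, F, H, I}, which has 8 elements.
Since |N(S)| = 8 ≥ |S| = 6, Hall's condition holds for this subset.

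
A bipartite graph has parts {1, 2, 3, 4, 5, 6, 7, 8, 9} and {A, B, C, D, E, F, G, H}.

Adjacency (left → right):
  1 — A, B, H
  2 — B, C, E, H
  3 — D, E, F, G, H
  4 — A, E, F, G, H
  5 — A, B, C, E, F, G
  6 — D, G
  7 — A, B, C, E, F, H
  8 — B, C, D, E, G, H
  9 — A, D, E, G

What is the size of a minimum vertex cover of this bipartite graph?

The 8 edges 1–B, 2–C, 3–F, 4–H, 5–A, 6–D, 7–E, 8–G form a matching, so any vertex cover needs at least 8 vertices (one per matched edge).
Conversely {A, B, C, D, E, F, G, H} meets every edge and has exactly 8 vertices, so 8 is optimal.

8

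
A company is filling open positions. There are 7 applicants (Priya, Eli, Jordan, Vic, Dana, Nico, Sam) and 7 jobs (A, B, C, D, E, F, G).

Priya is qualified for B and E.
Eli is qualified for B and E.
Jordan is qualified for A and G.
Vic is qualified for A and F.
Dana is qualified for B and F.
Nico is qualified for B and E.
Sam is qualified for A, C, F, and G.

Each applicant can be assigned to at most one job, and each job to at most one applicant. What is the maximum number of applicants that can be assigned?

A valid assignment of size 6: Priya–E, Eli–B, Jordan–G, Vic–A, Dana–F, Sam–C.
The set {Priya, Eli, Nico} has only 2 neighbours ({B, E}), so by Hall's theorem at most 6 of the 7 applicants can be matched.

6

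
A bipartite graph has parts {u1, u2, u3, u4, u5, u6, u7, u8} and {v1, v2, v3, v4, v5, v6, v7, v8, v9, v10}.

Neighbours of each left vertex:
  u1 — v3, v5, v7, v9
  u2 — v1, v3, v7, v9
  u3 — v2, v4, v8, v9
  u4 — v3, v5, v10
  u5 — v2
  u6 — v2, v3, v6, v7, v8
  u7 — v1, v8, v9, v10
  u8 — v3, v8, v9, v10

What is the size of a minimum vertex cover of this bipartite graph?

The 8 edges u1–v3, u2–v7, u3–v4, u4–v5, u5–v2, u6–v6, u7–v1, u8–v10 form a matching, so any vertex cover needs at least 8 vertices (one per matched edge).
Conversely {u1, u2, u3, u4, u5, u6, u7, u8} meets every edge and has exactly 8 vertices, so 8 is optimal.

8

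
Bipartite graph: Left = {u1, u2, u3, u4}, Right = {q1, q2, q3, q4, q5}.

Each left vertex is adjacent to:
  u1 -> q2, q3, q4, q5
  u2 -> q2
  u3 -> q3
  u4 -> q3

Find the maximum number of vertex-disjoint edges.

3

For example, pair u1–q4, u2–q2, u3–q3.
The set {u3, u4} has only 1 neighbour ({q3}), so by Hall's theorem at most 3 of the 4 left vertices can be matched.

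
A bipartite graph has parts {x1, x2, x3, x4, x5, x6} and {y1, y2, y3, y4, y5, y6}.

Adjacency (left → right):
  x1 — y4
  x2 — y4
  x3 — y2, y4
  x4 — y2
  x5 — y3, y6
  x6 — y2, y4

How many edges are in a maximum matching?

One maximum matching: x1→y4, x3→y2, x5→y3.
The set {x1, x2, x3, x4, x6} has only 2 neighbours ({y2, y4}), so by Hall's theorem at most 3 of the 6 left vertices can be matched.

3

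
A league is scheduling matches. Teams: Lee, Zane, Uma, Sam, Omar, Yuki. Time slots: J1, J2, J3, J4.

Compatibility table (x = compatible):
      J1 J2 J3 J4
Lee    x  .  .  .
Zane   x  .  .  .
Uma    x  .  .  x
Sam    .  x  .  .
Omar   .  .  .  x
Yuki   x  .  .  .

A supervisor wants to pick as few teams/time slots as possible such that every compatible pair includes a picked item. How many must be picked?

The 3 edges Lee–J1, Uma–J4, Sam–J2 form a matching, so any vertex cover needs at least 3 vertices (one per matched edge).
Conversely {Sam, J1, J4} meets every edge and has exactly 3 vertices, so 3 is optimal.

3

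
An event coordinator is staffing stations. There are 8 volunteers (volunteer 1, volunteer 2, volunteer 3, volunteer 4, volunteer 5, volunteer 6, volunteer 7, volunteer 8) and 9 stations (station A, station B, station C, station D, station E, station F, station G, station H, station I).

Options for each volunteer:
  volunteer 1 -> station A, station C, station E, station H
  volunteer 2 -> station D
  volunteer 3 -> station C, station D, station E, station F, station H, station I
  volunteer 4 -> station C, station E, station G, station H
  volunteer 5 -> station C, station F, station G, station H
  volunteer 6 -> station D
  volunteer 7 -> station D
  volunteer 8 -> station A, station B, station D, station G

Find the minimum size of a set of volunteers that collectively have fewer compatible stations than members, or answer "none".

Take S = {volunteer 2, volunteer 6}. Its neighbourhood is {station D}, so |N(S)| = 1 < |S| = 2.
No single vertex violates Hall's condition since each has at least one neighbour, so 2 is the minimum.

2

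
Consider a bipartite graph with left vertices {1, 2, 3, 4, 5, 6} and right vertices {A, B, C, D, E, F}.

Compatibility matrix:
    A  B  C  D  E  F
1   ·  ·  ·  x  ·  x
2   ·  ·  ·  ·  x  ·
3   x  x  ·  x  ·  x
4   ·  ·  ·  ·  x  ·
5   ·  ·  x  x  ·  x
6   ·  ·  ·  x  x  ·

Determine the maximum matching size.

5

A valid assignment of size 5: 1→F, 2→E, 3→B, 5→C, 6→D.
The set {2, 4} has only 1 neighbour ({E}), so by Hall's theorem at most 5 of the 6 left vertices can be matched.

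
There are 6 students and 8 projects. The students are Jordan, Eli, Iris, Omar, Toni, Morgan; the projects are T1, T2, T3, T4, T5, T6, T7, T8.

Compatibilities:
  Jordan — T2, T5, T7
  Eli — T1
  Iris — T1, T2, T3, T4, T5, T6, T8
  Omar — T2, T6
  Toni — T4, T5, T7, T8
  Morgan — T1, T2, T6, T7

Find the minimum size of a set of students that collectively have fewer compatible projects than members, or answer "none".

none

A matching saturating every student exists, for instance Jordan→T7, Eli→T1, Iris→T4, Omar→T6, Toni→T8, Morgan→T2.
By Hall's marriage theorem, this means |N(S)| ≥ |S| for every subset S, so no violating subset exists.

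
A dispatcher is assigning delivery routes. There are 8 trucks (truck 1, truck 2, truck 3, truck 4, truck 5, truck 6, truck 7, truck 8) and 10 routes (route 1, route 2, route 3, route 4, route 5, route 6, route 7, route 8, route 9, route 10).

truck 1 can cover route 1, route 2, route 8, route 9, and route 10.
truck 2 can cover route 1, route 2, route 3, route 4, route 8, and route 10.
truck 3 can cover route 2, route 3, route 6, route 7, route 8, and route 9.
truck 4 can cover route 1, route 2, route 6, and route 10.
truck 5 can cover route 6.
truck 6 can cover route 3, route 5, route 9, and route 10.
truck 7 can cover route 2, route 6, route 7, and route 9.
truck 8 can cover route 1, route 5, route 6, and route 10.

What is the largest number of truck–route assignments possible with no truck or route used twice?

8

A valid assignment of size 8: truck 1–route 2, truck 2–route 4, truck 3–route 3, truck 4–route 1, truck 5–route 6, truck 6–route 9, truck 7–route 7, truck 8–route 10.
All 8 trucks are matched, so no larger matching exists.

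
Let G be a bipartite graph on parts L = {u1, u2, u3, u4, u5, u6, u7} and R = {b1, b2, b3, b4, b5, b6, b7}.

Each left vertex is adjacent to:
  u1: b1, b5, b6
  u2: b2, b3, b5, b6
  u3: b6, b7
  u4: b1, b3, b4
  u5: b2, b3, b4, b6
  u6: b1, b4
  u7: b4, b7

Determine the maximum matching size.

One maximum matching: u1→b5, u2→b2, u3→b6, u4→b4, u5→b3, u6→b1, u7→b7.
This saturates every left vertex, so 7 is the maximum.

7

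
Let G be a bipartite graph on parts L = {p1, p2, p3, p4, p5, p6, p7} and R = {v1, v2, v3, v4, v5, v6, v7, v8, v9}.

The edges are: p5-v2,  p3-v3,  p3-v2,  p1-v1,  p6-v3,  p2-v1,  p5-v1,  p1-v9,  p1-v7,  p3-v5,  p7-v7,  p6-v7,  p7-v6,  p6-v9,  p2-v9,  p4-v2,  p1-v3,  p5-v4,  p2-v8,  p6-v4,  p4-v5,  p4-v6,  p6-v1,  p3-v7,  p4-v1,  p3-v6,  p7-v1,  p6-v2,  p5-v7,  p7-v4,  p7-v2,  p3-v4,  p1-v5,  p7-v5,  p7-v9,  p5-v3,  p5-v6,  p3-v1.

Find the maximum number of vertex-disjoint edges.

For example, pair p1–v9, p2–v8, p3–v4, p4–v6, p5–v3, p6–v1, p7–v2.
All 7 left vertices are matched, so no larger matching exists.

7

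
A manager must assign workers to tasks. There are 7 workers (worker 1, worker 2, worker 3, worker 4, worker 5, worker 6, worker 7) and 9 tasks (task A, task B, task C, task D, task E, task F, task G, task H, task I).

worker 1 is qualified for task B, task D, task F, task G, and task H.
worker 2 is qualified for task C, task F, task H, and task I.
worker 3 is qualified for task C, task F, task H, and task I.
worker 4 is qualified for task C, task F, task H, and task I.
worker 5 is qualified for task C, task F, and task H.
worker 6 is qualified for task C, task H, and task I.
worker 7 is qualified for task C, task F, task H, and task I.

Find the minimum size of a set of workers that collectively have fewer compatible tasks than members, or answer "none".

Take S = {worker 2, worker 3, worker 4, worker 5, worker 6}. Its neighbourhood is {task C, task F, task H, task I}, so |N(S)| = 4 < |S| = 5.
Every subset of size less than 5 has at least as many neighbours as members, so 5 is the minimum.

5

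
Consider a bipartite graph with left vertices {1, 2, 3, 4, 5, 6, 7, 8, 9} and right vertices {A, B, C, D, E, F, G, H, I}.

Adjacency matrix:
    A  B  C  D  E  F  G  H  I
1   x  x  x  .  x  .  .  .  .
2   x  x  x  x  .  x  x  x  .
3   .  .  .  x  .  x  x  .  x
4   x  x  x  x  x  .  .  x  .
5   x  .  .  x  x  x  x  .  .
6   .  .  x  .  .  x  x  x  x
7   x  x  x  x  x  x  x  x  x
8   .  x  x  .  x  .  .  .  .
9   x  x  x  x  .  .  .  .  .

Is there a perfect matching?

One maximum matching: 1–C, 2–A, 3–I, 4–H, 5–D, 6–F, 7–G, 8–E, 9–B.
All 9 left vertices are covered.

Yes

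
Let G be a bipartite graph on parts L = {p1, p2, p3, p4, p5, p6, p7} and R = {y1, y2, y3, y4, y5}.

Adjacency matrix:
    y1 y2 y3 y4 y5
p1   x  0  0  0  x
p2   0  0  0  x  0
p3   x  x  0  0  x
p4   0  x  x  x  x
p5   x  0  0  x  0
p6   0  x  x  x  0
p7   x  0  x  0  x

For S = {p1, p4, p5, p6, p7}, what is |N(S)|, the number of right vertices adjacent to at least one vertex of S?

5

The union of neighbours of {p1, p4, p5, p6, p7} is {y1, y2, y3, y4, y5}, which has 5 elements.
Since |N(S)| = 5 ≥ |S| = 5, Hall's condition holds for this subset.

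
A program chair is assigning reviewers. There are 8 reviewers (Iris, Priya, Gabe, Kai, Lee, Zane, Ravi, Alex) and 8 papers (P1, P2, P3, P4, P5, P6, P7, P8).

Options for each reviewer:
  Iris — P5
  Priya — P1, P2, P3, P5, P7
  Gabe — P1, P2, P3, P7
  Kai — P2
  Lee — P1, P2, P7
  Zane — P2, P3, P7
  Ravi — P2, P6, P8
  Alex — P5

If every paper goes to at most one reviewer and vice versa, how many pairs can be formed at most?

6

One maximum matching: Iris→P5, Priya→P3, Gabe→P7, Kai→P2, Lee→P1, Ravi→P8.
The set {Iris, Priya, Gabe, Kai, Lee, Zane, Alex} has only 5 neighbours ({P1, P2, P3, P5, P7}), so by Hall's theorem at most 6 of the 8 reviewers can be matched.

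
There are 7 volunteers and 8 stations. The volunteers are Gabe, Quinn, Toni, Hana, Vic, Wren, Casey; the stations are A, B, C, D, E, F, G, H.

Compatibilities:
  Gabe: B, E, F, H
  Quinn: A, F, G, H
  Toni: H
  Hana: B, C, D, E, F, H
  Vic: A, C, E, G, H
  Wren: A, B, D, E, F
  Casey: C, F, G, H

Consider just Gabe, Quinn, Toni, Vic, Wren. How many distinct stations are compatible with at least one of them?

The union of neighbours of {Gabe, Quinn, Toni, Vic, Wren} is {A, B, C, D, E, F, G, H}, which has 8 elements.
Since |N(S)| = 8 ≥ |S| = 5, Hall's condition holds for this subset.

8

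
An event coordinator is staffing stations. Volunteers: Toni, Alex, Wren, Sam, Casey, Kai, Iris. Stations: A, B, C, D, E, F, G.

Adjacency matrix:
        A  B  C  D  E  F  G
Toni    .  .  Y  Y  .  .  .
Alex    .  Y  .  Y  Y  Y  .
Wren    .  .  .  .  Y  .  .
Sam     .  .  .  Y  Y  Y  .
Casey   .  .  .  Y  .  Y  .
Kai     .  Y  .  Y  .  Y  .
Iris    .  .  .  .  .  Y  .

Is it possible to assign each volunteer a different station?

No

The set {Alex, Wren, Sam, Casey, Kai, Iris} has only 4 neighbours ({B, D, E, F}), so by Hall's theorem at most 5 of the 7 volunteers can be matched.
Hence no matching covers every volunteer.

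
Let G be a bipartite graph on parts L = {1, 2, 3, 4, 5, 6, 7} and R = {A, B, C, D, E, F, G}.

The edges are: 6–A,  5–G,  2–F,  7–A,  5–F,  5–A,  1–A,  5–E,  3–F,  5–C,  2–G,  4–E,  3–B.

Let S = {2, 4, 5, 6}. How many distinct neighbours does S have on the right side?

The union of neighbours of {2, 4, 5, 6} is {A, C, E, F, G}, which has 5 elements.
Since |N(S)| = 5 ≥ |S| = 4, Hall's condition holds for this subset.

5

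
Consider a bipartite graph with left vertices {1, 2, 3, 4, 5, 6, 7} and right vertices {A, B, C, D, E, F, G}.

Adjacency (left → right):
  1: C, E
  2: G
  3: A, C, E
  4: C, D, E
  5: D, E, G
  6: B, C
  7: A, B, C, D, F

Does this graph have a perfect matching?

Yes

One maximum matching: 1→C, 2→G, 3→A, 4→D, 5→E, 6→B, 7→F.
Every left vertex is matched, so this is a perfect matching.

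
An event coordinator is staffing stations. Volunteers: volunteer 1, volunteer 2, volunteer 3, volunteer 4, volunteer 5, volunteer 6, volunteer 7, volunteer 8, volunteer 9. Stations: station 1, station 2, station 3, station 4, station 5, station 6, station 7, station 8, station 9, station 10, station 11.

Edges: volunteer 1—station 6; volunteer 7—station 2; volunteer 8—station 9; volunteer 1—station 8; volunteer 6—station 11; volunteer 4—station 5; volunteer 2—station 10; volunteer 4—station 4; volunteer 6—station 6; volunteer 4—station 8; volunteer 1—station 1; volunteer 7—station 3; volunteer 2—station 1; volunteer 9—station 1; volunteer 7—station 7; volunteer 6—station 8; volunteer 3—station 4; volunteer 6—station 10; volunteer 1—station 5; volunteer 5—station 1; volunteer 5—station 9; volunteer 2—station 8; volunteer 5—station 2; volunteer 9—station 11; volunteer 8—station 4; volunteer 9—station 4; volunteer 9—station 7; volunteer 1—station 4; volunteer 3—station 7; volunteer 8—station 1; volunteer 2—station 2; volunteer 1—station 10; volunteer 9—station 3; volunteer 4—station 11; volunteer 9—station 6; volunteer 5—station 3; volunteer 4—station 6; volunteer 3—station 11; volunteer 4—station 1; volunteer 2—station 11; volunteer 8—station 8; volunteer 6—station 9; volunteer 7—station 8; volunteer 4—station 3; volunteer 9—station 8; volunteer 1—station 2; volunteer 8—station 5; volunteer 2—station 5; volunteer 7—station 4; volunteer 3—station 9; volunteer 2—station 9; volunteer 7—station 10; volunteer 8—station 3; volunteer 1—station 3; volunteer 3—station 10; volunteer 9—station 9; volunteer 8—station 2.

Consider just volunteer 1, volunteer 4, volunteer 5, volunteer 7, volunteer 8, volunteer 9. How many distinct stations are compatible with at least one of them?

The union of neighbours of {volunteer 1, volunteer 4, volunteer 5, volunteer 7, volunteer 8, volunteer 9} is {station 1, station 2, station 3, station 4, station 5, station 6, station 7, station 8, station 9, station 10, station 11}, which has 11 elements.
Since |N(S)| = 11 ≥ |S| = 6, Hall's condition holds for this subset.

11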